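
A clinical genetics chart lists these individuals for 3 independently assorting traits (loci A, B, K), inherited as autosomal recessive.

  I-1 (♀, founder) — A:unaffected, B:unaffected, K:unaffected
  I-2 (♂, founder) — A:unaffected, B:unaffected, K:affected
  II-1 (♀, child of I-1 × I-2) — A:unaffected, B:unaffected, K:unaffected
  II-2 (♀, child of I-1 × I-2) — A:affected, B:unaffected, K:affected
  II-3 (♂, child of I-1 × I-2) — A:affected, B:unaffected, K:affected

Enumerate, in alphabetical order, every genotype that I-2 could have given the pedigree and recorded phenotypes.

A/I-1 un ·: Aa
A/I-2 un ·: Aa
A/II-1 un I-1×I-2: AA|Aa
A/II-2 aff I-1×I-2: aa
A/II-3 aff I-1×I-2: aa
⇒ A over [I-1,I-2,II-1,II-2,II-3]: 2 consistent
B/I-1 un ·: BB|Bb
B/I-2 un ·: BB|Bb
B/II-1 un I-1×I-2: BB|Bb
B/II-2 un I-1×I-2: BB|Bb
B/II-3 un I-1×I-2: BB|Bb
⇒ B over [I-1,I-2,II-1,II-2,II-3]: 25 consistent
K/I-1 un ·: Kk
K/I-2 aff ·: kk
K/II-1 un I-1×I-2: Kk
K/II-2 aff I-1×I-2: kk
K/II-3 aff I-1×I-2: kk
⇒ K over [I-1,I-2,II-1,II-2,II-3]: 1 consistent

I-2 ∈ {Aa BB kk, Aa Bb kk}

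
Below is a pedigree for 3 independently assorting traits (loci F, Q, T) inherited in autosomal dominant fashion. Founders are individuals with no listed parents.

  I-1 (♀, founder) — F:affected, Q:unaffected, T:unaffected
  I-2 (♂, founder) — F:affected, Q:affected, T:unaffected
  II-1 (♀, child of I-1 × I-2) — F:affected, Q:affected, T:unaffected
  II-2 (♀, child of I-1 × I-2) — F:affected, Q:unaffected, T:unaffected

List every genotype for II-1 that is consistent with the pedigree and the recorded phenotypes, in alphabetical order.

II-1 ∈ {FF Qq tt, Ff Qq tt}

F/I-1 aff ·: Ff|FF
F/I-2 aff ·: Ff|FF
F/II-1 aff I-1×I-2: Ff|FF
F/II-2 aff I-1×I-2: Ff|FF
⇒ F over [I-1,I-2,II-1,II-2]: 13 consistent
Q/I-1 un ·: qq
Q/I-2 aff ·: Qq
Q/II-1 aff I-1×I-2: Qq
Q/II-2 un I-1×I-2: qq
⇒ Q over [I-1,I-2,II-1,II-2]: 1 consistent
T/I-1 un ·: tt
T/I-2 un ·: tt
T/II-1 un I-1×I-2: tt
T/II-2 un I-1×I-2: tt
⇒ T over [I-1,I-2,II-1,II-2]: 1 consistent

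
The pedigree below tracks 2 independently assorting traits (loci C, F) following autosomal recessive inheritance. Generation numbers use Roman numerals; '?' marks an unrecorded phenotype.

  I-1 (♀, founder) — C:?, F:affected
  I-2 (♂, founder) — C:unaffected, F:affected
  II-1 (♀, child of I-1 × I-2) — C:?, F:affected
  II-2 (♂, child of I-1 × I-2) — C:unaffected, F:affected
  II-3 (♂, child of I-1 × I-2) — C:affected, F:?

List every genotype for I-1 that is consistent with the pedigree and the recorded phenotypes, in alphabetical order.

I-1 ∈ {Cc ff, cc ff}

C/I-1 ? ·: Cc|cc
C/I-2 un ·: Cc
C/II-1 ? I-1×I-2: CC|Cc|cc
C/II-2 un I-1×I-2: CC|Cc
C/II-3 aff I-1×I-2: cc
⇒ C over [I-1,I-2,II-1,II-2,II-3]: 8 consistent
F/I-1 aff ·: ff
F/I-2 aff ·: ff
F/II-1 aff I-1×I-2: ff
F/II-2 aff I-1×I-2: ff
F/II-3 ? I-1×I-2: ff
⇒ F over [I-1,I-2,II-1,II-2,II-3]: 1 consistent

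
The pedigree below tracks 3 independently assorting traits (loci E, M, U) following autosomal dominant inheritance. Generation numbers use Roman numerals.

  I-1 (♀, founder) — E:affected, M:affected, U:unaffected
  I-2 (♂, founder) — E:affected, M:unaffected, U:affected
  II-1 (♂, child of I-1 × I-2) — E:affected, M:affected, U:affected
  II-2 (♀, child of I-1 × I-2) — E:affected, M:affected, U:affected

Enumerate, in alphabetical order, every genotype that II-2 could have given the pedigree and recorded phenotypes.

E/I-1 aff ·: Ee|EE
E/I-2 aff ·: Ee|EE
E/II-1 aff I-1×I-2: Ee|EE
E/II-2 aff I-1×I-2: Ee|EE
⇒ E over [I-1,I-2,II-1,II-2]: 13 consistent
M/I-1 aff ·: Mm|MM
M/I-2 un ·: mm
M/II-1 aff I-1×I-2: Mm
M/II-2 aff I-1×I-2: Mm
⇒ M over [I-1,I-2,II-1,II-2]: 2 consistent
U/I-1 un ·: uu
U/I-2 aff ·: Uu|UU
U/II-1 aff I-1×I-2: Uu
U/II-2 aff I-1×I-2: Uu
⇒ U over [I-1,I-2,II-1,II-2]: 2 consistent

II-2 ∈ {EE Mm Uu, Ee Mm Uu}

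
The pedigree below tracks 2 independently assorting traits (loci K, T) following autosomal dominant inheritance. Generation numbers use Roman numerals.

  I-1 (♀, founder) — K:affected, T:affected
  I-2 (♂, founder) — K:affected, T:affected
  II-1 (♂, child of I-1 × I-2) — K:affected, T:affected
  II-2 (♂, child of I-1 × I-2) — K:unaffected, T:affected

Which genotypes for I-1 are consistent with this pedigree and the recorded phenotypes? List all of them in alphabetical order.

I-1 ∈ {Kk TT, Kk Tt}

K/I-1 aff ·: Kk
K/I-2 aff ·: Kk
K/II-1 aff I-1×I-2: Kk|KK
K/II-2 un I-1×I-2: kk
⇒ K over [I-1,I-2,II-1,II-2]: 2 consistent
T/I-1 aff ·: Tt|TT
T/I-2 aff ·: Tt|TT
T/II-1 aff I-1×I-2: Tt|TT
T/II-2 aff I-1×I-2: Tt|TT
⇒ T over [I-1,I-2,II-1,II-2]: 13 consistent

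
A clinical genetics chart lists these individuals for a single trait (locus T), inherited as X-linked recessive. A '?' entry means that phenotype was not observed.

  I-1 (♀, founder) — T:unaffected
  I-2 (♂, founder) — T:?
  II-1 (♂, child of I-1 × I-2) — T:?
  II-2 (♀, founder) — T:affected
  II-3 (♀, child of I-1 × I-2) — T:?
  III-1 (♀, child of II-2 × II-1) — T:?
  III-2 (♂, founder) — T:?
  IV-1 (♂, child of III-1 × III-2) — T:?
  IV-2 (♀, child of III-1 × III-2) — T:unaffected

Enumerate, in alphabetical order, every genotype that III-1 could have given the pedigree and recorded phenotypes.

III-1 ∈ {X^TX^t, X^tX^t}

T/I-1 un ·: X^TX^T|X^TX^t
T/I-2 ? ·: X^TY|X^tY
T/II-1 ? I-1×I-2: X^TY|X^tY
T/II-2 aff ·: X^tX^t
T/II-3 ? I-1×I-2: X^TX^T|X^TX^t|X^tX^t
T/III-1 ? II-2×II-1: X^TX^t|X^tX^t
T/III-2 ? ·: X^TY|X^tY
T/IV-1 ? III-1×III-2: X^TY|X^tY
T/IV-2 un III-1×III-2: X^TX^T|X^TX^t
⇒ T over [I-1,I-2,II-1,II-2,II-3,III-1,III-2,IV-1,IV-2]: 40 consistent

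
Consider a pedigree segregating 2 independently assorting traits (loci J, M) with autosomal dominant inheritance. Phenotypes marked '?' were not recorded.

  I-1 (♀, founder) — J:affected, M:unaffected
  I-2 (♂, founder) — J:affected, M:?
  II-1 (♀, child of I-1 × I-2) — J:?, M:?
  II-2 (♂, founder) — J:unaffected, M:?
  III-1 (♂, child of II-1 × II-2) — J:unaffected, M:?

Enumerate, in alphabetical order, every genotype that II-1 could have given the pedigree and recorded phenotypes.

II-1 ∈ {Jj Mm, Jj mm, jj Mm, jj mm}

J/I-1 aff ·: Jj|JJ
J/I-2 aff ·: Jj|JJ
J/II-1 ? I-1×I-2: jj|Jj
J/II-2 un ·: jj
J/III-1 un II-1×II-2: jj
⇒ J over [I-1,I-2,II-1,II-2,III-1]: 4 consistent
M/I-1 un ·: mm
M/I-2 ? ·: mm|Mm|MM
M/II-1 ? I-1×I-2: mm|Mm
M/II-2 ? ·: mm|Mm|MM
M/III-1 ? II-1×II-2: mm|Mm|MM
⇒ M over [I-1,I-2,II-1,II-2,III-1]: 22 consistent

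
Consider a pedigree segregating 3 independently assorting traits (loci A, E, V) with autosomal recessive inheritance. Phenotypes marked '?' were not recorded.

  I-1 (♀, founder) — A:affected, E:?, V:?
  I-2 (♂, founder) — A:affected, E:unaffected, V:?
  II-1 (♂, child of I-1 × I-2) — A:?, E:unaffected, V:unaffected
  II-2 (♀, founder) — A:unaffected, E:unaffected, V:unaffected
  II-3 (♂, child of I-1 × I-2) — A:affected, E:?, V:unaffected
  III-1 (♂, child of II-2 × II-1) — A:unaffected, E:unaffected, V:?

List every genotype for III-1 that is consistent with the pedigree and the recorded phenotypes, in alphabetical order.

III-1 ∈ {Aa EE VV, Aa EE Vv, Aa EE vv, Aa Ee VV, Aa Ee Vv, Aa Ee vv}

A/I-1 aff ·: aa
A/I-2 aff ·: aa
A/II-1 ? I-1×I-2: aa
A/II-2 un ·: AA|Aa
A/II-3 aff I-1×I-2: aa
A/III-1 un II-2×II-1: Aa
⇒ A over [I-1,I-2,II-1,II-2,II-3,III-1]: 2 consistent
E/I-1 ? ·: EE|Ee|ee
E/I-2 un ·: EE|Ee
E/II-1 un I-1×I-2: EE|Ee
E/II-2 un ·: EE|Ee
E/II-3 ? I-1×I-2: EE|Ee|ee
E/III-1 un II-2×II-1: EE|Ee
⇒ E over [I-1,I-2,II-1,II-2,II-3,III-1]: 64 consistent
V/I-1 ? ·: VV|Vv|vv
V/I-2 ? ·: VV|Vv|vv
V/II-1 un I-1×I-2: VV|Vv
V/II-2 un ·: VV|Vv
V/II-3 un I-1×I-2: VV|Vv
V/III-1 ? II-2×II-1: VV|Vv|vv
⇒ V over [I-1,I-2,II-1,II-2,II-3,III-1]: 71 consistent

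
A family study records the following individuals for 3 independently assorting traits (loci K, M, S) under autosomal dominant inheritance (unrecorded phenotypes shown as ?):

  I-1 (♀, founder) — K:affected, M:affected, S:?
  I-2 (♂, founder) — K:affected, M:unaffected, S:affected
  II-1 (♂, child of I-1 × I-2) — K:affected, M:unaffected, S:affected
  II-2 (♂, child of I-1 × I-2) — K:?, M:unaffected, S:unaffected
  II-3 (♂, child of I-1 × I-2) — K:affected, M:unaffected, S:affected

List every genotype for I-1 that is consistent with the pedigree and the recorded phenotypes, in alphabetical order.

I-1 ∈ {KK Mm Ss, KK Mm ss, Kk Mm Ss, Kk Mm ss}

K/I-1 aff ·: Kk|KK
K/I-2 aff ·: Kk|KK
K/II-1 aff I-1×I-2: Kk|KK
K/II-2 ? I-1×I-2: kk|Kk|KK
K/II-3 aff I-1×I-2: Kk|KK
⇒ K over [I-1,I-2,II-1,II-2,II-3]: 29 consistent
M/I-1 aff ·: Mm
M/I-2 un ·: mm
M/II-1 un I-1×I-2: mm
M/II-2 un I-1×I-2: mm
M/II-3 un I-1×I-2: mm
⇒ M over [I-1,I-2,II-1,II-2,II-3]: 1 consistent
S/I-1 ? ·: ss|Ss
S/I-2 aff ·: Ss
S/II-1 aff I-1×I-2: Ss|SS
S/II-2 un I-1×I-2: ss
S/II-3 aff I-1×I-2: Ss|SS
⇒ S over [I-1,I-2,II-1,II-2,II-3]: 5 consistent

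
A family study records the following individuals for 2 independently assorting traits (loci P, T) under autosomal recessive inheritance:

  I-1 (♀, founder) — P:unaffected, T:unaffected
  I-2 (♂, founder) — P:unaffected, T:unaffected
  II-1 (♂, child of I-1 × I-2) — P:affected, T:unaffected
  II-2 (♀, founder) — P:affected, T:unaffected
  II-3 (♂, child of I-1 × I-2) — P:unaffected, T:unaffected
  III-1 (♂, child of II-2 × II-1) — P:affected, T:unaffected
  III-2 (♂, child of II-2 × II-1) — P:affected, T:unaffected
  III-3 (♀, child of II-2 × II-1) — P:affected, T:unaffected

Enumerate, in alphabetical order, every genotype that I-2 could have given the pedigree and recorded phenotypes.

I-2 ∈ {Pp TT, Pp Tt}

P/I-1 un ·: Pp
P/I-2 un ·: Pp
P/II-1 aff I-1×I-2: pp
P/II-2 aff ·: pp
P/II-3 un I-1×I-2: PP|Pp
P/III-1 aff II-2×II-1: pp
P/III-2 aff II-2×II-1: pp
P/III-3 aff II-2×II-1: pp
⇒ P over [I-1,I-2,II-1,II-2,II-3,III-1,III-2,III-3]: 2 consistent
T/I-1 un ·: TT|Tt
T/I-2 un ·: TT|Tt
T/II-1 un I-1×I-2: TT|Tt
T/II-2 un ·: TT|Tt
T/II-3 un I-1×I-2: TT|Tt
T/III-1 un II-2×II-1: TT|Tt
T/III-2 un II-2×II-1: TT|Tt
T/III-3 un II-2×II-1: TT|Tt
⇒ T over [I-1,I-2,II-1,II-2,II-3,III-1,III-2,III-3]: 159 consistent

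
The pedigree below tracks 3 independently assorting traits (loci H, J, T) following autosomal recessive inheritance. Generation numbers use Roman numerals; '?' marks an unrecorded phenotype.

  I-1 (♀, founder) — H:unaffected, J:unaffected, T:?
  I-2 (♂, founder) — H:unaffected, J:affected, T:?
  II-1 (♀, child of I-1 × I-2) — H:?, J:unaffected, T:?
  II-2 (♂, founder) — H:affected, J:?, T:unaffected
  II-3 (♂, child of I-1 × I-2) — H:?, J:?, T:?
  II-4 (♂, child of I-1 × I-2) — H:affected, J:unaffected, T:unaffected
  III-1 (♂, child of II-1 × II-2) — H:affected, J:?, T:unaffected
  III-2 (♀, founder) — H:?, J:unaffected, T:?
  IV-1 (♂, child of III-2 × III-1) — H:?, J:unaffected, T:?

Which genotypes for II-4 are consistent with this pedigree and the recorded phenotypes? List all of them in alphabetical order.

II-4 ∈ {hh Jj TT, hh Jj Tt}

H/I-1 un ·: Hh
H/I-2 un ·: Hh
H/II-1 ? I-1×I-2: Hh|hh
H/II-2 aff ·: hh
H/II-3 ? I-1×I-2: HH|Hh|hh
H/II-4 aff I-1×I-2: hh
H/III-1 aff II-1×II-2: hh
H/III-2 ? ·: HH|Hh|hh
H/IV-1 ? III-2×III-1: Hh|hh
⇒ H over [I-1,I-2,II-1,II-2,II-3,II-4,III-1,III-2,IV-1]: 24 consistent
J/I-1 un ·: JJ|Jj
J/I-2 aff ·: jj
J/II-1 un I-1×I-2: Jj
J/II-2 ? ·: JJ|Jj|jj
J/II-3 ? I-1×I-2: Jj|jj
J/II-4 un I-1×I-2: Jj
J/III-1 ? II-1×II-2: JJ|Jj|jj
J/III-2 un ·: JJ|Jj
J/IV-1 un III-2×III-1: JJ|Jj
⇒ J over [I-1,I-2,II-1,II-2,II-3,II-4,III-1,III-2,IV-1]: 66 consistent
T/I-1 ? ·: TT|Tt|tt
T/I-2 ? ·: TT|Tt|tt
T/II-1 ? I-1×I-2: TT|Tt|tt
T/II-2 un ·: TT|Tt
T/II-3 ? I-1×I-2: TT|Tt|tt
T/II-4 un I-1×I-2: TT|Tt
T/III-1 un II-1×II-2: TT|Tt
T/III-2 ? ·: TT|Tt|tt
T/IV-1 ? III-2×III-1: TT|Tt|tt
⇒ T over [I-1,I-2,II-1,II-2,II-3,II-4,III-1,III-2,IV-1]: 805 consistent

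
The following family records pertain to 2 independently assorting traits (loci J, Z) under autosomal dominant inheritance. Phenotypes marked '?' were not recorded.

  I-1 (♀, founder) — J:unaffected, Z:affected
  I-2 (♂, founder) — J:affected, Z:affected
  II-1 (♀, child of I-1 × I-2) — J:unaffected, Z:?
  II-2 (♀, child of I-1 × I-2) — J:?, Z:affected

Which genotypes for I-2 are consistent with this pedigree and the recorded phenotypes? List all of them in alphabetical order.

I-2 ∈ {Jj ZZ, Jj Zz}

J/I-1 un ·: jj
J/I-2 aff ·: Jj
J/II-1 un I-1×I-2: jj
J/II-2 ? I-1×I-2: jj|Jj
⇒ J over [I-1,I-2,II-1,II-2]: 2 consistent
Z/I-1 aff ·: Zz|ZZ
Z/I-2 aff ·: Zz|ZZ
Z/II-1 ? I-1×I-2: zz|Zz|ZZ
Z/II-2 aff I-1×I-2: Zz|ZZ
⇒ Z over [I-1,I-2,II-1,II-2]: 15 consistent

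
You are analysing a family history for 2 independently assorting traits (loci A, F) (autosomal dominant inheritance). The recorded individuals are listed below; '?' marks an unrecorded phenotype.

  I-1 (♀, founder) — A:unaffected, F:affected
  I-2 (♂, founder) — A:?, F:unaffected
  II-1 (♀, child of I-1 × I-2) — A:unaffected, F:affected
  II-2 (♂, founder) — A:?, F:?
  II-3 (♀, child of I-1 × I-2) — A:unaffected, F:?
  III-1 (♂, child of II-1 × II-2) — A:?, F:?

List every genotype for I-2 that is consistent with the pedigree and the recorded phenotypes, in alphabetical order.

A/I-1 un ·: aa
A/I-2 ? ·: aa|Aa
A/II-1 un I-1×I-2: aa
A/II-2 ? ·: aa|Aa|AA
A/II-3 un I-1×I-2: aa
A/III-1 ? II-1×II-2: aa|Aa
⇒ A over [I-1,I-2,II-1,II-2,II-3,III-1]: 8 consistent
F/I-1 aff ·: Ff|FF
F/I-2 un ·: ff
F/II-1 aff I-1×I-2: Ff
F/II-2 ? ·: ff|Ff|FF
F/II-3 ? I-1×I-2: ff|Ff
F/III-1 ? II-1×II-2: ff|Ff|FF
⇒ F over [I-1,I-2,II-1,II-2,II-3,III-1]: 21 consistent

I-2 ∈ {Aa ff, aa ff}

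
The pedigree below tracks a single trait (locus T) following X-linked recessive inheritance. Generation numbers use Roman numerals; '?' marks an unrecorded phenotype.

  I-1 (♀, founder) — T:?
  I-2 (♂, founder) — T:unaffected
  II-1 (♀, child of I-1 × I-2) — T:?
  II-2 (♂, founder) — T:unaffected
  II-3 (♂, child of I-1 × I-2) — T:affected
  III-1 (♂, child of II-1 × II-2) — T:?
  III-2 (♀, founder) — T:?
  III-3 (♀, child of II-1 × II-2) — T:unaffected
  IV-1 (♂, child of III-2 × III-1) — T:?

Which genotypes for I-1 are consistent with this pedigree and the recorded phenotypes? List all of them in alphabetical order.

I-1 ∈ {X^TX^t, X^tX^t}

T/I-1 ? ·: X^TX^t|X^tX^t
T/I-2 un ·: X^TY
T/II-1 ? I-1×I-2: X^TX^T|X^TX^t
T/II-2 un ·: X^TY
T/II-3 aff I-1×I-2: X^tY
T/III-1 ? II-1×II-2: X^TY|X^tY
T/III-2 ? ·: X^TX^T|X^TX^t|X^tX^t
T/III-3 un II-1×II-2: X^TX^T|X^TX^t
T/IV-1 ? III-2×III-1: X^TY|X^tY
⇒ T over [I-1,I-2,II-1,II-2,II-3,III-1,III-2,III-3,IV-1]: 36 consistent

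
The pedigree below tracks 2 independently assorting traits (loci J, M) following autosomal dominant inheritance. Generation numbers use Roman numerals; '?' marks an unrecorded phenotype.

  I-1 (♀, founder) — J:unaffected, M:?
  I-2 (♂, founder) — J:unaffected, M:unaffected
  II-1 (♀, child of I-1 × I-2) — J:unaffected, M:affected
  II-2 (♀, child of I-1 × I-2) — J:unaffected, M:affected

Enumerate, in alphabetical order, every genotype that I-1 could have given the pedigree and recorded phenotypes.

I-1 ∈ {jj MM, jj Mm}

J/I-1 un ·: jj
J/I-2 un ·: jj
J/II-1 un I-1×I-2: jj
J/II-2 un I-1×I-2: jj
⇒ J over [I-1,I-2,II-1,II-2]: 1 consistent
M/I-1 ? ·: Mm|MM
M/I-2 un ·: mm
M/II-1 aff I-1×I-2: Mm
M/II-2 aff I-1×I-2: Mm
⇒ M over [I-1,I-2,II-1,II-2]: 2 consistent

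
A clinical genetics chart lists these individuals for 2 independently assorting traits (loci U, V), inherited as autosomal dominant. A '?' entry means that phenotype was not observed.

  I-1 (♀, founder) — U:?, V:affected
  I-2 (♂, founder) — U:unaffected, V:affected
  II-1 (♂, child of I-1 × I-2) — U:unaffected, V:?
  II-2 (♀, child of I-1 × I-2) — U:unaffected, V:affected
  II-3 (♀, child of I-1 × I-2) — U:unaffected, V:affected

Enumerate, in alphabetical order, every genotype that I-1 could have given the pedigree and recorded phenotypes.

I-1 ∈ {Uu VV, Uu Vv, uu VV, uu Vv}

U/I-1 ? ·: uu|Uu
U/I-2 un ·: uu
U/II-1 un I-1×I-2: uu
U/II-2 un I-1×I-2: uu
U/II-3 un I-1×I-2: uu
⇒ U over [I-1,I-2,II-1,II-2,II-3]: 2 consistent
V/I-1 aff ·: Vv|VV
V/I-2 aff ·: Vv|VV
V/II-1 ? I-1×I-2: vv|Vv|VV
V/II-2 aff I-1×I-2: Vv|VV
V/II-3 aff I-1×I-2: Vv|VV
⇒ V over [I-1,I-2,II-1,II-2,II-3]: 29 consistent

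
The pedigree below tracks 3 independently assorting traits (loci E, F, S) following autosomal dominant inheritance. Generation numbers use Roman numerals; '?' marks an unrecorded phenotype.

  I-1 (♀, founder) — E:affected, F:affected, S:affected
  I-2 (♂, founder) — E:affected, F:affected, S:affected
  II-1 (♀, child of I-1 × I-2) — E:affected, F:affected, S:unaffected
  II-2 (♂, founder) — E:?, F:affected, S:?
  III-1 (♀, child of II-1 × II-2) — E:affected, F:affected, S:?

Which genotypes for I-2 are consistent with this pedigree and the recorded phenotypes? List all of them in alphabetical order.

E/I-1 aff ·: Ee|EE
E/I-2 aff ·: Ee|EE
E/II-1 aff I-1×I-2: Ee|EE
E/II-2 ? ·: ee|Ee|EE
E/III-1 aff II-1×II-2: Ee|EE
⇒ E over [I-1,I-2,II-1,II-2,III-1]: 31 consistent
F/I-1 aff ·: Ff|FF
F/I-2 aff ·: Ff|FF
F/II-1 aff I-1×I-2: Ff|FF
F/II-2 aff ·: Ff|FF
F/III-1 aff II-1×II-2: Ff|FF
⇒ F over [I-1,I-2,II-1,II-2,III-1]: 24 consistent
S/I-1 aff ·: Ss
S/I-2 aff ·: Ss
S/II-1 un I-1×I-2: ss
S/II-2 ? ·: ss|Ss|SS
S/III-1 ? II-1×II-2: ss|Ss
⇒ S over [I-1,I-2,II-1,II-2,III-1]: 4 consistent

I-2 ∈ {EE FF Ss, EE Ff Ss, Ee FF Ss, Ee Ff Ss}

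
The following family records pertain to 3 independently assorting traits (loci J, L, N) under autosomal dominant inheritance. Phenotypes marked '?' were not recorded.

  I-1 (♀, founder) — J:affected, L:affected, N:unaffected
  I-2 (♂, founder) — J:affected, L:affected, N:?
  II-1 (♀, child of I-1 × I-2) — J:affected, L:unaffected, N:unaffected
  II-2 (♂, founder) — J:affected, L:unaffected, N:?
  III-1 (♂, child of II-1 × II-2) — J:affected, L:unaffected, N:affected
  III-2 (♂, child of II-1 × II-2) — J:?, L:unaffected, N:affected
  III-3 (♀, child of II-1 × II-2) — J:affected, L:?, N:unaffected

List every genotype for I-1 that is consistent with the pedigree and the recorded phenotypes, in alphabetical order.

J/I-1 aff ·: Jj|JJ
J/I-2 aff ·: Jj|JJ
J/II-1 aff I-1×I-2: Jj|JJ
J/II-2 aff ·: Jj|JJ
J/III-1 aff II-1×II-2: Jj|JJ
J/III-2 ? II-1×II-2: jj|Jj|JJ
J/III-3 aff II-1×II-2: Jj|JJ
⇒ J over [I-1,I-2,II-1,II-2,III-1,III-2,III-3]: 96 consistent
L/I-1 aff ·: Ll
L/I-2 aff ·: Ll
L/II-1 un I-1×I-2: ll
L/II-2 un ·: ll
L/III-1 un II-1×II-2: ll
L/III-2 un II-1×II-2: ll
L/III-3 ? II-1×II-2: ll
⇒ L over [I-1,I-2,II-1,II-2,III-1,III-2,III-3]: 1 consistent
N/I-1 un ·: nn
N/I-2 ? ·: nn|Nn
N/II-1 un I-1×I-2: nn
N/II-2 ? ·: Nn
N/III-1 aff II-1×II-2: Nn
N/III-2 aff II-1×II-2: Nn
N/III-3 un II-1×II-2: nn
⇒ N over [I-1,I-2,II-1,II-2,III-1,III-2,III-3]: 2 consistent

I-1 ∈ {JJ Ll nn, Jj Ll nn}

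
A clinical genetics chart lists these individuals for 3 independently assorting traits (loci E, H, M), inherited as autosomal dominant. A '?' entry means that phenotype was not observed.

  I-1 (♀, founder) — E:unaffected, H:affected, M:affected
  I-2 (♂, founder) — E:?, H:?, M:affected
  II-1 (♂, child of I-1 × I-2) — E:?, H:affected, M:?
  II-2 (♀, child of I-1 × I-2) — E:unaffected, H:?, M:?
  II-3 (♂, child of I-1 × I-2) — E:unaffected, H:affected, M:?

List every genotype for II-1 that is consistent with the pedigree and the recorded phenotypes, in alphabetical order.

E/I-1 un ·: ee
E/I-2 ? ·: ee|Ee
E/II-1 ? I-1×I-2: ee|Ee
E/II-2 un I-1×I-2: ee
E/II-3 un I-1×I-2: ee
⇒ E over [I-1,I-2,II-1,II-2,II-3]: 3 consistent
H/I-1 aff ·: Hh|HH
H/I-2 ? ·: hh|Hh|HH
H/II-1 aff I-1×I-2: Hh|HH
H/II-2 ? I-1×I-2: hh|Hh|HH
H/II-3 aff I-1×I-2: Hh|HH
⇒ H over [I-1,I-2,II-1,II-2,II-3]: 32 consistent
M/I-1 aff ·: Mm|MM
M/I-2 aff ·: Mm|MM
M/II-1 ? I-1×I-2: mm|Mm|MM
M/II-2 ? I-1×I-2: mm|Mm|MM
M/II-3 ? I-1×I-2: mm|Mm|MM
⇒ M over [I-1,I-2,II-1,II-2,II-3]: 44 consistent

II-1 ∈ {Ee HH MM, Ee HH Mm, Ee HH mm, Ee Hh MM, Ee Hh Mm, Ee Hh mm, ee HH MM, ee HH Mm, ee HH mm, ee Hh MM, ee Hh Mm, ee Hh mm}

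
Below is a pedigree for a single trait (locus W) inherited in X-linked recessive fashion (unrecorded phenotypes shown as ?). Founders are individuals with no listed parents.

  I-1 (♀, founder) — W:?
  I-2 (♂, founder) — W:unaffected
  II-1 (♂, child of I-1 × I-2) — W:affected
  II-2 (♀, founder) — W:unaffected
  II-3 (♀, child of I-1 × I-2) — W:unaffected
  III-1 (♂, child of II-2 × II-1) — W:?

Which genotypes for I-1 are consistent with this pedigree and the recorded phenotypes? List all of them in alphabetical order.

I-1 ∈ {X^WX^w, X^wX^w}

W/I-1 ? ·: X^WX^w|X^wX^w
W/I-2 un ·: X^WY
W/II-1 aff I-1×I-2: X^wY
W/II-2 un ·: X^WX^W|X^WX^w
W/II-3 un I-1×I-2: X^WX^W|X^WX^w
W/III-1 ? II-2×II-1: X^WY|X^wY
⇒ W over [I-1,I-2,II-1,II-2,II-3,III-1]: 9 consistent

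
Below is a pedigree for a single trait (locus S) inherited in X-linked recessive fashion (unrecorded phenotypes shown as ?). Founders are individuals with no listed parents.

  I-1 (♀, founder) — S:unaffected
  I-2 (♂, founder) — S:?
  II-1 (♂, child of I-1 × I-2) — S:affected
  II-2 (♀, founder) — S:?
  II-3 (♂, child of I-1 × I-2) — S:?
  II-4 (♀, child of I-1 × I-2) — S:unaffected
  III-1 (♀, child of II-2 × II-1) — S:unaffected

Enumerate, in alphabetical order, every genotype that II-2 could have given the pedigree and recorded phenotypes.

S/I-1 un ·: X^SX^s
S/I-2 ? ·: X^SY|X^sY
S/II-1 aff I-1×I-2: X^sY
S/II-2 ? ·: X^SX^S|X^SX^s
S/II-3 ? I-1×I-2: X^SY|X^sY
S/II-4 un I-1×I-2: X^SX^S|X^SX^s
S/III-1 un II-2×II-1: X^SX^s
⇒ S over [I-1,I-2,II-1,II-2,II-3,II-4,III-1]: 12 consistent

II-2 ∈ {X^SX^S, X^SX^s}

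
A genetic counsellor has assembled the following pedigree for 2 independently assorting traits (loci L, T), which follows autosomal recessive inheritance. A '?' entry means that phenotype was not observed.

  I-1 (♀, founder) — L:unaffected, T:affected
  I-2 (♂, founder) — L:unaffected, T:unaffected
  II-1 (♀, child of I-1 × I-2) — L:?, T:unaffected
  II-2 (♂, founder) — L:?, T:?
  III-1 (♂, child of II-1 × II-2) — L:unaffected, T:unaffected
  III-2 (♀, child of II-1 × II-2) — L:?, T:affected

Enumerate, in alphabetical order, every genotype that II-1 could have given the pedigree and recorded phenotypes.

II-1 ∈ {LL Tt, Ll Tt, ll Tt}

L/I-1 un ·: LL|Ll
L/I-2 un ·: LL|Ll
L/II-1 ? I-1×I-2: LL|Ll|ll
L/II-2 ? ·: LL|Ll|ll
L/III-1 un II-1×II-2: LL|Ll
L/III-2 ? II-1×II-2: LL|Ll|ll
⇒ L over [I-1,I-2,II-1,II-2,III-1,III-2]: 63 consistent
T/I-1 aff ·: tt
T/I-2 un ·: TT|Tt
T/II-1 un I-1×I-2: Tt
T/II-2 ? ·: Tt|tt
T/III-1 un II-1×II-2: TT|Tt
T/III-2 aff II-1×II-2: tt
⇒ T over [I-1,I-2,II-1,II-2,III-1,III-2]: 6 consistent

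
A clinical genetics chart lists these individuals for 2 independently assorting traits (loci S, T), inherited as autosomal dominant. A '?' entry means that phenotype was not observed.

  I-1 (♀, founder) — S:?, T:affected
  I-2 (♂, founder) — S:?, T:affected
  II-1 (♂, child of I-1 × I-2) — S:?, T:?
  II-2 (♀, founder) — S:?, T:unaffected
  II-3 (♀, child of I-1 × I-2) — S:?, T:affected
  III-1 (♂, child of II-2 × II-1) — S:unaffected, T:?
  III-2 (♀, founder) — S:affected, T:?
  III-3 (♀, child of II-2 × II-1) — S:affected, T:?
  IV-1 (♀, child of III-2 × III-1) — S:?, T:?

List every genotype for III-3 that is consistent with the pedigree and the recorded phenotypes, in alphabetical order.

III-3 ∈ {SS Tt, SS tt, Ss Tt, Ss tt}

S/I-1 ? ·: ss|Ss|SS
S/I-2 ? ·: ss|Ss|SS
S/II-1 ? I-1×I-2: ss|Ss
S/II-2 ? ·: ss|Ss
S/II-3 ? I-1×I-2: ss|Ss|SS
S/III-1 un II-2×II-1: ss
S/III-2 aff ·: Ss|SS
S/III-3 aff II-2×II-1: Ss|SS
S/IV-1 ? III-2×III-1: ss|Ss
⇒ S over [I-1,I-2,II-1,II-2,II-3,III-1,III-2,III-3,IV-1]: 141 consistent
T/I-1 aff ·: Tt|TT
T/I-2 aff ·: Tt|TT
T/II-1 ? I-1×I-2: tt|Tt|TT
T/II-2 un ·: tt
T/II-3 aff I-1×I-2: Tt|TT
T/III-1 ? II-2×II-1: tt|Tt
T/III-2 ? ·: tt|Tt|TT
T/III-3 ? II-2×II-1: tt|Tt
T/IV-1 ? III-2×III-1: tt|Tt|TT
⇒ T over [I-1,I-2,II-1,II-2,II-3,III-1,III-2,III-3,IV-1]: 189 consistent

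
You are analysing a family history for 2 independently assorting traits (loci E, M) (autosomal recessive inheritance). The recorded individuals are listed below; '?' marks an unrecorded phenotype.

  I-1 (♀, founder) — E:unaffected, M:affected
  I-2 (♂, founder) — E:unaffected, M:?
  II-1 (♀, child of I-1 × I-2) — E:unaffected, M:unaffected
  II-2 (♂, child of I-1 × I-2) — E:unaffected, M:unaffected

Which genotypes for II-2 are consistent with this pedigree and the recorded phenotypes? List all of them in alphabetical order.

E/I-1 un ·: EE|Ee
E/I-2 un ·: EE|Ee
E/II-1 un I-1×I-2: EE|Ee
E/II-2 un I-1×I-2: EE|Ee
⇒ E over [I-1,I-2,II-1,II-2]: 13 consistent
M/I-1 aff ·: mm
M/I-2 ? ·: MM|Mm
M/II-1 un I-1×I-2: Mm
M/II-2 un I-1×I-2: Mm
⇒ M over [I-1,I-2,II-1,II-2]: 2 consistent

II-2 ∈ {EE Mm, Ee Mm}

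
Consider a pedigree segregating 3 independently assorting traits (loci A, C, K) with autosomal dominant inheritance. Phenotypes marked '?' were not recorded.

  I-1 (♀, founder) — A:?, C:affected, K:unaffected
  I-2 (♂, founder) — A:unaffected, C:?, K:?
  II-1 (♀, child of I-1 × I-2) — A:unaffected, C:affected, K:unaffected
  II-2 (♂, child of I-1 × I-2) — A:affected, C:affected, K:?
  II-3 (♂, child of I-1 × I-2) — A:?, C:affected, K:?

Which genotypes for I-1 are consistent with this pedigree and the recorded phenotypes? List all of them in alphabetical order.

I-1 ∈ {Aa CC kk, Aa Cc kk}

A/I-1 ? ·: Aa
A/I-2 un ·: aa
A/II-1 un I-1×I-2: aa
A/II-2 aff I-1×I-2: Aa
A/II-3 ? I-1×I-2: aa|Aa
⇒ A over [I-1,I-2,II-1,II-2,II-3]: 2 consistent
C/I-1 aff ·: Cc|CC
C/I-2 ? ·: cc|Cc|CC
C/II-1 aff I-1×I-2: Cc|CC
C/II-2 aff I-1×I-2: Cc|CC
C/II-3 aff I-1×I-2: Cc|CC
⇒ C over [I-1,I-2,II-1,II-2,II-3]: 27 consistent
K/I-1 un ·: kk
K/I-2 ? ·: kk|Kk
K/II-1 un I-1×I-2: kk
K/II-2 ? I-1×I-2: kk|Kk
K/II-3 ? I-1×I-2: kk|Kk
⇒ K over [I-1,I-2,II-1,II-2,II-3]: 5 consistent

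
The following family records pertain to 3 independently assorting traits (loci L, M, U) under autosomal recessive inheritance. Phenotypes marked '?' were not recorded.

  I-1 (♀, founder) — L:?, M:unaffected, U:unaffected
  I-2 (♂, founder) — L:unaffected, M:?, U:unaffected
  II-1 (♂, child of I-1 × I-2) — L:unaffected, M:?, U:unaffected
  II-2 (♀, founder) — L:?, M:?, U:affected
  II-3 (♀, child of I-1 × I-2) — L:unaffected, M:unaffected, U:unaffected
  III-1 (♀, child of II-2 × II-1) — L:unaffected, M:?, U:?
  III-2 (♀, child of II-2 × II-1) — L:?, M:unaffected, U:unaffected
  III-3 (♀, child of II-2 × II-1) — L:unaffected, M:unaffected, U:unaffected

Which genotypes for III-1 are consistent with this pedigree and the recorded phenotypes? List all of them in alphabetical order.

III-1 ∈ {LL MM Uu, LL MM uu, LL Mm Uu, LL Mm uu, LL mm Uu, LL mm uu, Ll MM Uu, Ll MM uu, Ll Mm Uu, Ll Mm uu, Ll mm Uu, Ll mm uu}

L/I-1 ? ·: LL|Ll|ll
L/I-2 un ·: LL|Ll
L/II-1 un I-1×I-2: LL|Ll
L/II-2 ? ·: LL|Ll|ll
L/II-3 un I-1×I-2: LL|Ll
L/III-1 un II-2×II-1: LL|Ll
L/III-2 ? II-2×II-1: LL|Ll|ll
L/III-3 un II-2×II-1: LL|Ll
⇒ L over [I-1,I-2,II-1,II-2,II-3,III-1,III-2,III-3]: 246 consistent
M/I-1 un ·: MM|Mm
M/I-2 ? ·: MM|Mm|mm
M/II-1 ? I-1×I-2: MM|Mm|mm
M/II-2 ? ·: MM|Mm|mm
M/II-3 un I-1×I-2: MM|Mm
M/III-1 ? II-2×II-1: MM|Mm|mm
M/III-2 un II-2×II-1: MM|Mm
M/III-3 un II-2×II-1: MM|Mm
⇒ M over [I-1,I-2,II-1,II-2,II-3,III-1,III-2,III-3]: 255 consistent
U/I-1 un ·: UU|Uu
U/I-2 un ·: UU|Uu
U/II-1 un I-1×I-2: UU|Uu
U/II-2 aff ·: uu
U/II-3 un I-1×I-2: UU|Uu
U/III-1 ? II-2×II-1: Uu|uu
U/III-2 un II-2×II-1: Uu
U/III-3 un II-2×II-1: Uu
⇒ U over [I-1,I-2,II-1,II-2,II-3,III-1,III-2,III-3]: 19 consistent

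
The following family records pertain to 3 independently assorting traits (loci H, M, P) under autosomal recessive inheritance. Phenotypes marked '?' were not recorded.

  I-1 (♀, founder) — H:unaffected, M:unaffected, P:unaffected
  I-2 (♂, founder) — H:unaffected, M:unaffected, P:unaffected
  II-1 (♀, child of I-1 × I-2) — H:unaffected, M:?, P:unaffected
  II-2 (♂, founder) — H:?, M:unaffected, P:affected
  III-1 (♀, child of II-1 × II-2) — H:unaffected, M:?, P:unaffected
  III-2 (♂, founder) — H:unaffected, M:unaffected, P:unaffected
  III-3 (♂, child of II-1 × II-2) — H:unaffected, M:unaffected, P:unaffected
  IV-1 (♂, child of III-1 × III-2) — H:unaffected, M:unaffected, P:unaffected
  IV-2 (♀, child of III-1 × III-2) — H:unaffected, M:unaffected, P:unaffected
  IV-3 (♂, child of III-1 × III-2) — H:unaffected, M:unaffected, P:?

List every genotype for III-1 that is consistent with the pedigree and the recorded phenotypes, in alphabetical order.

H/I-1 un ·: HH|Hh
H/I-2 un ·: HH|Hh
H/II-1 un I-1×I-2: HH|Hh
H/II-2 ? ·: HH|Hh|hh
H/III-1 un II-1×II-2: HH|Hh
H/III-2 un ·: HH|Hh
H/III-3 un II-1×II-2: HH|Hh
H/IV-1 un III-1×III-2: HH|Hh
H/IV-2 un III-1×III-2: HH|Hh
H/IV-3 un III-1×III-2: HH|Hh
⇒ H over [I-1,I-2,II-1,II-2,III-1,III-2,III-3,IV-1,IV-2,IV-3]: 648 consistent
M/I-1 un ·: MM|Mm
M/I-2 un ·: MM|Mm
M/II-1 ? I-1×I-2: MM|Mm|mm
M/II-2 un ·: MM|Mm
M/III-1 ? II-1×II-2: MM|Mm|mm
M/III-2 un ·: MM|Mm
M/III-3 un II-1×II-2: MM|Mm
M/IV-1 un III-1×III-2: MM|Mm
M/IV-2 un III-1×III-2: MM|Mm
M/IV-3 un III-1×III-2: MM|Mm
⇒ M over [I-1,I-2,II-1,II-2,III-1,III-2,III-3,IV-1,IV-2,IV-3]: 582 consistent
P/I-1 un ·: PP|Pp
P/I-2 un ·: PP|Pp
P/II-1 un I-1×I-2: PP|Pp
P/II-2 aff ·: pp
P/III-1 un II-1×II-2: Pp
P/III-2 un ·: PP|Pp
P/III-3 un II-1×II-2: Pp
P/IV-1 un III-1×III-2: PP|Pp
P/IV-2 un III-1×III-2: PP|Pp
P/IV-3 ? III-1×III-2: PP|Pp|pp
⇒ P over [I-1,I-2,II-1,II-2,III-1,III-2,III-3,IV-1,IV-2,IV-3]: 140 consistent

III-1 ∈ {HH MM Pp, HH Mm Pp, HH mm Pp, Hh MM Pp, Hh Mm Pp, Hh mm Pp}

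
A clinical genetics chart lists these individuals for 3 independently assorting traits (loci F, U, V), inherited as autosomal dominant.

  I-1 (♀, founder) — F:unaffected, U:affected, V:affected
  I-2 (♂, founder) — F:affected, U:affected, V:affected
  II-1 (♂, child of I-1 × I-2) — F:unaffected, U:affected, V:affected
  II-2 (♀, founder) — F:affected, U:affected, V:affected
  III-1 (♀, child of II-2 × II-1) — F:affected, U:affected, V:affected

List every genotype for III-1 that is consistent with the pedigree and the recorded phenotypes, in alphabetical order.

F/I-1 un ·: ff
F/I-2 aff ·: Ff
F/II-1 un I-1×I-2: ff
F/II-2 aff ·: Ff|FF
F/III-1 aff II-2×II-1: Ff
⇒ F over [I-1,I-2,II-1,II-2,III-1]: 2 consistent
U/I-1 aff ·: Uu|UU
U/I-2 aff ·: Uu|UU
U/II-1 aff I-1×I-2: Uu|UU
U/II-2 aff ·: Uu|UU
U/III-1 aff II-2×II-1: Uu|UU
⇒ U over [I-1,I-2,II-1,II-2,III-1]: 24 consistent
V/I-1 aff ·: Vv|VV
V/I-2 aff ·: Vv|VV
V/II-1 aff I-1×I-2: Vv|VV
V/II-2 aff ·: Vv|VV
V/III-1 aff II-2×II-1: Vv|VV
⇒ V over [I-1,I-2,II-1,II-2,III-1]: 24 consistent

III-1 ∈ {Ff UU VV, Ff UU Vv, Ff Uu VV, Ff Uu Vv}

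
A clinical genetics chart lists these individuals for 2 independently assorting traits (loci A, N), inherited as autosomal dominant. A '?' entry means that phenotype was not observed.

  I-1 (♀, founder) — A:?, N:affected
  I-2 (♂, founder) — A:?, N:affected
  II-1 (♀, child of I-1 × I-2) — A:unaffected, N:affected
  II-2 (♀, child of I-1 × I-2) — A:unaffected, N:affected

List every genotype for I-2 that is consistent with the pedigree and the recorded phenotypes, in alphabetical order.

I-2 ∈ {Aa NN, Aa Nn, aa NN, aa Nn}

A/I-1 ? ·: aa|Aa
A/I-2 ? ·: aa|Aa
A/II-1 un I-1×I-2: aa
A/II-2 un I-1×I-2: aa
⇒ A over [I-1,I-2,II-1,II-2]: 4 consistent
N/I-1 aff ·: Nn|NN
N/I-2 aff ·: Nn|NN
N/II-1 aff I-1×I-2: Nn|NN
N/II-2 aff I-1×I-2: Nn|NN
⇒ N over [I-1,I-2,II-1,II-2]: 13 consistent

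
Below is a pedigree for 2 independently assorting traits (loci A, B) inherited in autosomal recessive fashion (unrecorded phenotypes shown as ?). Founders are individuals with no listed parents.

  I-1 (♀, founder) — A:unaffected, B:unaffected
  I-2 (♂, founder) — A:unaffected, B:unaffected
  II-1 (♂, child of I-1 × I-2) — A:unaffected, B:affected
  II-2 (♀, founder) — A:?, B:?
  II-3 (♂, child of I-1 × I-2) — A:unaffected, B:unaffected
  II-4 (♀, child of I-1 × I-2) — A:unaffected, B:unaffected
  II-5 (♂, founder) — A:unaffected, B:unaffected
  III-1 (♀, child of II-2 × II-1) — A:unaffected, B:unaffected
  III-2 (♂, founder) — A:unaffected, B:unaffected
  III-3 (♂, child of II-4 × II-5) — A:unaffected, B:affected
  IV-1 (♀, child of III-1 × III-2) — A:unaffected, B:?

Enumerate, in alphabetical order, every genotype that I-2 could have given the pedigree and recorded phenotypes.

I-2 ∈ {AA Bb, Aa Bb}

A/I-1 un ·: AA|Aa
A/I-2 un ·: AA|Aa
A/II-1 un I-1×I-2: AA|Aa
A/II-2 ? ·: AA|Aa|aa
A/II-3 un I-1×I-2: AA|Aa
A/II-4 un I-1×I-2: AA|Aa
A/II-5 un ·: AA|Aa
A/III-1 un II-2×II-1: AA|Aa
A/III-2 un ·: AA|Aa
A/III-3 un II-4×II-5: AA|Aa
A/IV-1 un III-1×III-2: AA|Aa
⇒ A over [I-1,I-2,II-1,II-2,II-3,II-4,II-5,III-1,III-2,III-3,IV-1]: 1386 consistent
B/I-1 un ·: Bb
B/I-2 un ·: Bb
B/II-1 aff I-1×I-2: bb
B/II-2 ? ·: BB|Bb
B/II-3 un I-1×I-2: BB|Bb
B/II-4 un I-1×I-2: Bb
B/II-5 un ·: Bb
B/III-1 un II-2×II-1: Bb
B/III-2 un ·: BB|Bb
B/III-3 aff II-4×II-5: bb
B/IV-1 ? III-1×III-2: BB|Bb|bb
⇒ B over [I-1,I-2,II-1,II-2,II-3,II-4,II-5,III-1,III-2,III-3,IV-1]: 20 consistent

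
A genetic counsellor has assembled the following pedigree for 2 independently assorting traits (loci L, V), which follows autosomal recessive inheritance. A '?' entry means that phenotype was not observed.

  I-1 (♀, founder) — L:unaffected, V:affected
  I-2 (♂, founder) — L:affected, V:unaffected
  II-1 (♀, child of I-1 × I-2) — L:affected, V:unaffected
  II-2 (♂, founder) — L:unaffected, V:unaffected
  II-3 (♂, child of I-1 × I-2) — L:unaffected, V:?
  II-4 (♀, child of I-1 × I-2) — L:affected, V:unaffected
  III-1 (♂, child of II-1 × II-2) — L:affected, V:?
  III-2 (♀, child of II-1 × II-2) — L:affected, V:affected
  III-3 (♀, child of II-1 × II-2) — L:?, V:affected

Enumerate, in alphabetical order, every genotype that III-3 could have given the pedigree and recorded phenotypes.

L/I-1 un ·: Ll
L/I-2 aff ·: ll
L/II-1 aff I-1×I-2: ll
L/II-2 un ·: Ll
L/II-3 un I-1×I-2: Ll
L/II-4 aff I-1×I-2: ll
L/III-1 aff II-1×II-2: ll
L/III-2 aff II-1×II-2: ll
L/III-3 ? II-1×II-2: Ll|ll
⇒ L over [I-1,I-2,II-1,II-2,II-3,II-4,III-1,III-2,III-3]: 2 consistent
V/I-1 aff ·: vv
V/I-2 un ·: VV|Vv
V/II-1 un I-1×I-2: Vv
V/II-2 un ·: Vv
V/II-3 ? I-1×I-2: Vv|vv
V/II-4 un I-1×I-2: Vv
V/III-1 ? II-1×II-2: VV|Vv|vv
V/III-2 aff II-1×II-2: vv
V/III-3 aff II-1×II-2: vv
⇒ V over [I-1,I-2,II-1,II-2,II-3,II-4,III-1,III-2,III-3]: 9 consistent

III-3 ∈ {Ll vv, ll vv}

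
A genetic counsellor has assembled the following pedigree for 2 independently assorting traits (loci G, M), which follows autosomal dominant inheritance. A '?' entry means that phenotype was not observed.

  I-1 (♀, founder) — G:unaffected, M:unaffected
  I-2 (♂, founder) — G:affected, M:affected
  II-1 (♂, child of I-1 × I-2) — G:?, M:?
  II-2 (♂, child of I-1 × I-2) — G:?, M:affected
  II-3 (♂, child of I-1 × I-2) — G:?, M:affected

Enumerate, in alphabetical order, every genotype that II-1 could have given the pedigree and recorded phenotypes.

II-1 ∈ {Gg Mm, Gg mm, gg Mm, gg mm}

G/I-1 un ·: gg
G/I-2 aff ·: Gg|GG
G/II-1 ? I-1×I-2: gg|Gg
G/II-2 ? I-1×I-2: gg|Gg
G/II-3 ? I-1×I-2: gg|Gg
⇒ G over [I-1,I-2,II-1,II-2,II-3]: 9 consistent
M/I-1 un ·: mm
M/I-2 aff ·: Mm|MM
M/II-1 ? I-1×I-2: mm|Mm
M/II-2 aff I-1×I-2: Mm
M/II-3 aff I-1×I-2: Mm
⇒ M over [I-1,I-2,II-1,II-2,II-3]: 3 consistent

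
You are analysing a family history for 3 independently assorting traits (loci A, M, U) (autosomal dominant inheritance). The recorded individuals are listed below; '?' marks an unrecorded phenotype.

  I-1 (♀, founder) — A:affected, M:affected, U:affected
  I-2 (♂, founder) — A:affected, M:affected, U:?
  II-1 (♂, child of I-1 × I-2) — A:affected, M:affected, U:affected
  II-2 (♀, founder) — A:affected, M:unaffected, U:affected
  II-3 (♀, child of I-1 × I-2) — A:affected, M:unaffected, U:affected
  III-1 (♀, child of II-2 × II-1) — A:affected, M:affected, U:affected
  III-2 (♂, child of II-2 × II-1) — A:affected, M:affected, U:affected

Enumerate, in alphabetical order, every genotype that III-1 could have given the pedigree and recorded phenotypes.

A/I-1 aff ·: Aa|AA
A/I-2 aff ·: Aa|AA
A/II-1 aff I-1×I-2: Aa|AA
A/II-2 aff ·: Aa|AA
A/II-3 aff I-1×I-2: Aa|AA
A/III-1 aff II-2×II-1: Aa|AA
A/III-2 aff II-2×II-1: Aa|AA
⇒ A over [I-1,I-2,II-1,II-2,II-3,III-1,III-2]: 83 consistent
M/I-1 aff ·: Mm
M/I-2 aff ·: Mm
M/II-1 aff I-1×I-2: Mm|MM
M/II-2 un ·: mm
M/II-3 un I-1×I-2: mm
M/III-1 aff II-2×II-1: Mm
M/III-2 aff II-2×II-1: Mm
⇒ M over [I-1,I-2,II-1,II-2,II-3,III-1,III-2]: 2 consistent
U/I-1 aff ·: Uu|UU
U/I-2 ? ·: uu|Uu|UU
U/II-1 aff I-1×I-2: Uu|UU
U/II-2 aff ·: Uu|UU
U/II-3 aff I-1×I-2: Uu|UU
U/III-1 aff II-2×II-1: Uu|UU
U/III-2 aff II-2×II-1: Uu|UU
⇒ U over [I-1,I-2,II-1,II-2,II-3,III-1,III-2]: 99 consistent

III-1 ∈ {AA Mm UU, AA Mm Uu, Aa Mm UU, Aa Mm Uu}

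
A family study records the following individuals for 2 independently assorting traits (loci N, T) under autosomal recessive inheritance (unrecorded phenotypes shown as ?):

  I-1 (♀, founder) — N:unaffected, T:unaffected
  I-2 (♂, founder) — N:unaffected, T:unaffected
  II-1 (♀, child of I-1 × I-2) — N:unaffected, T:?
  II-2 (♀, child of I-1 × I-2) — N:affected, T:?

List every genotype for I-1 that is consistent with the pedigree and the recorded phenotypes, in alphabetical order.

I-1 ∈ {Nn TT, Nn Tt}

N/I-1 un ·: Nn
N/I-2 un ·: Nn
N/II-1 un I-1×I-2: NN|Nn
N/II-2 aff I-1×I-2: nn
⇒ N over [I-1,I-2,II-1,II-2]: 2 consistent
T/I-1 un ·: TT|Tt
T/I-2 un ·: TT|Tt
T/II-1 ? I-1×I-2: TT|Tt|tt
T/II-2 ? I-1×I-2: TT|Tt|tt
⇒ T over [I-1,I-2,II-1,II-2]: 18 consistent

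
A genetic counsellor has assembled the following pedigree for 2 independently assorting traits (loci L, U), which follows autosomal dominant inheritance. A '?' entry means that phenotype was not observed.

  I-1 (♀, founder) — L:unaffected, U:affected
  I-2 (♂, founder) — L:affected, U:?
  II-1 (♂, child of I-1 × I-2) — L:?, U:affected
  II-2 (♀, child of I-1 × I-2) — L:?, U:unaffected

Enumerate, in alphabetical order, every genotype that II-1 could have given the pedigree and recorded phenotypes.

L/I-1 un ·: ll
L/I-2 aff ·: Ll|LL
L/II-1 ? I-1×I-2: ll|Ll
L/II-2 ? I-1×I-2: ll|Ll
⇒ L over [I-1,I-2,II-1,II-2]: 5 consistent
U/I-1 aff ·: Uu
U/I-2 ? ·: uu|Uu
U/II-1 aff I-1×I-2: Uu|UU
U/II-2 un I-1×I-2: uu
⇒ U over [I-1,I-2,II-1,II-2]: 3 consistent

II-1 ∈ {Ll UU, Ll Uu, ll UU, ll Uu}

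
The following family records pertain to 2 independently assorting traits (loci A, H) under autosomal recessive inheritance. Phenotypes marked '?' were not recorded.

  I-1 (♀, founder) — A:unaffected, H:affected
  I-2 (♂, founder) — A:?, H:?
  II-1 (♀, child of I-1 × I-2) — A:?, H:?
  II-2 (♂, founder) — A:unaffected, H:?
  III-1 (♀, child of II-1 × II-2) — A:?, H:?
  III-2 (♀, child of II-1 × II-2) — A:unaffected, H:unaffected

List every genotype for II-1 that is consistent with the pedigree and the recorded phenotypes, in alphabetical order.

A/I-1 un ·: AA|Aa
A/I-2 ? ·: AA|Aa|aa
A/II-1 ? I-1×I-2: AA|Aa|aa
A/II-2 un ·: AA|Aa
A/III-1 ? II-1×II-2: AA|Aa|aa
A/III-2 un II-1×II-2: AA|Aa
⇒ A over [I-1,I-2,II-1,II-2,III-1,III-2]: 76 consistent
H/I-1 aff ·: hh
H/I-2 ? ·: HH|Hh|hh
H/II-1 ? I-1×I-2: Hh|hh
H/II-2 ? ·: HH|Hh|hh
H/III-1 ? II-1×II-2: HH|Hh|hh
H/III-2 un II-1×II-2: HH|Hh
⇒ H over [I-1,I-2,II-1,II-2,III-1,III-2]: 30 consistent

II-1 ∈ {AA Hh, AA hh, Aa Hh, Aa hh, aa Hh, aa hh}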